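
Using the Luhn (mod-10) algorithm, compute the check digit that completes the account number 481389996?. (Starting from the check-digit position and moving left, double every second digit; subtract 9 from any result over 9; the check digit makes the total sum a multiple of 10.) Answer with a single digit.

Partial digits right→left: 6 9 9 9 8 3 1 8 4
Double every second digit counting from the check-digit position (so the 1st, 3rd, 5th, ... of the partial from the right).
  doubled (with −9 where >9): 3 9 7 2 8 → sum 29
  kept as-is: 9 9 3 8 → sum 29
Total = 29 + 29 = 58.
Check digit = (10 − (58 mod 10)) mod 10 = 2.

2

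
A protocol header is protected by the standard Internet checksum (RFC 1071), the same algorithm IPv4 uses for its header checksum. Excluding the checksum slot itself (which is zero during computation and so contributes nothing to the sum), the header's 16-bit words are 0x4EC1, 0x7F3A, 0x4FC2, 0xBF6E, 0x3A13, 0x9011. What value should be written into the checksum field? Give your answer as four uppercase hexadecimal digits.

58AE

One's-complement addition (fold any carry out of bit 15 back into bit 0):
  0x4EC1 + 0x7F3A = 0x0CDFB
  0xCDFB + 0x4FC2 = 0x11DBD → wrap carry → 0x1DBE
  0x1DBE + 0xBF6E = 0x0DD2C
  0xDD2C + 0x3A13 = 0x1173F → wrap carry → 0x1740
  0x1740 + 0x9011 = 0x0A751
One's-complement sum = 0xA751.
Checksum = ~0xA751 & 0xFFFF = 0x58AE.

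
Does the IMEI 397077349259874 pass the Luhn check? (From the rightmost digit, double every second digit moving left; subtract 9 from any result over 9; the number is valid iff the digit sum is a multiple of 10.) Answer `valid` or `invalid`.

invalid

From the right, keep odd positions and double even positions (subtract 9 from any doubled value over 9):
  doubled (positions 2,4,...): 5 9 4 8 5 0 9 → sum 40
  kept (positions 1,3,...): 4 8 5 9 3 7 7 3 → sum 46
Total = 86.
86 mod 10 = 6, so the number is invalid.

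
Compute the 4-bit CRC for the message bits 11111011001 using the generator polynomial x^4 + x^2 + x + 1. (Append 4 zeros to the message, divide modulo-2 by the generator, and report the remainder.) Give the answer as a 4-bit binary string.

Append 4 zeros: 111110110010000. Divide by 10111 (XOR where the leading bit is 1):
  pos 0: 11111 XOR 10111 = 01000
  pos 1: 10000 XOR 10111 = 00111
  pos 3: 11111 XOR 10111 = 01000
  pos 4: 10000 XOR 10111 = 00111
  pos 6: 11101 XOR 10111 = 01010
  pos 7: 10100 XOR 10111 = 00011
  pos 10: 11000 XOR 10111 = 01111
Remainder (last 4 bits) = 1111. This is the CRC / FCS.

1111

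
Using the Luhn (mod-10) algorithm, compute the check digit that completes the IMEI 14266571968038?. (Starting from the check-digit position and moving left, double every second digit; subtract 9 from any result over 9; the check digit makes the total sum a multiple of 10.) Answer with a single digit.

Partial digits right→left: 8 3 0 8 6 9 1 7 5 6 6 2 4 1
Double every second digit counting from the check-digit position (so the 1st, 3rd, 5th, ... of the partial from the right).
  doubled (with −9 where >9): 7 0 3 2 1 3 8 → sum 24
  kept as-is: 3 8 9 7 6 2 1 → sum 36
Total = 24 + 36 = 60.
Check digit = (10 − (60 mod 10)) mod 10 = 0.

0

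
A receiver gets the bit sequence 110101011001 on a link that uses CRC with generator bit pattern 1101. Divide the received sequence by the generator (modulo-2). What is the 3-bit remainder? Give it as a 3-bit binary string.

101

Modulo-2 division of 110101011001 by 1101:
  pos 0: 1101 XOR 1101 = 0000
  pos 5: 1011 XOR 1101 = 0110
  pos 6: 1100 XOR 1101 = 0001
Remainder = 101 (nonzero — an error is detected).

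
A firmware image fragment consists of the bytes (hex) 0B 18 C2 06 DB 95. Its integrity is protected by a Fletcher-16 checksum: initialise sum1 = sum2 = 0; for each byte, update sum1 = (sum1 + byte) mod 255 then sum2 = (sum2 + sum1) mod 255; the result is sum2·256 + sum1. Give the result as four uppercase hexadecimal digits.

255D

Running sums (mod 255):
  after byte 0 (0B): sum1=11, sum2=11
  after byte 1 (18): sum1=35, sum2=46
  after byte 2 (C2): sum1=229, sum2=20
  after byte 3 (06): sum1=235, sum2=0
  after byte 4 (DB): sum1=199, sum2=199
  after byte 5 (95): sum1=93, sum2=37
Checksum = sum2·256 + sum1 = 37·256 + 93 = 9565 = 0x255D.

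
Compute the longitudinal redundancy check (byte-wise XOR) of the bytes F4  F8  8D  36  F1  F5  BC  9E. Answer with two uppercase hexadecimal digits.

XOR the bytes together:
  start with 0xF4
  0xF4 ⊕ 0xF8 = 0x0C
  0x0C ⊕ 0x8D = 0x81
  0x81 ⊕ 0x36 = 0xB7
  0xB7 ⊕ 0xF1 = 0x46
  0x46 ⊕ 0xF5 = 0xB3
  0xB3 ⊕ 0xBC = 0x0F
  0x0F ⊕ 0x9E = 0x91

91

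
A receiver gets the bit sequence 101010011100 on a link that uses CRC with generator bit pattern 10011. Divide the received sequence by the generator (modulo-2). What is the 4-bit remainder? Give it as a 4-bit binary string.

0000

Modulo-2 division of 101010011100 by 10011:
  pos 0: 10101 XOR 10011 = 00110
  pos 2: 11000 XOR 10011 = 01011
  pos 3: 10111 XOR 10011 = 00100
  pos 5: 10011 XOR 10011 = 00000
Remainder = 0000 (zero — the frame passes the CRC check).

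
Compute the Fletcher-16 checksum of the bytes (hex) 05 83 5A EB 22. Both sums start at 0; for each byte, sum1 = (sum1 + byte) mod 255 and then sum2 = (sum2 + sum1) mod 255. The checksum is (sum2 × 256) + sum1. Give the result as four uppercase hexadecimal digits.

Running sums (mod 255):
  after byte 0 (05): sum1=5, sum2=5
  after byte 1 (83): sum1=136, sum2=141
  after byte 2 (5A): sum1=226, sum2=112
  after byte 3 (EB): sum1=206, sum2=63
  after byte 4 (22): sum1=240, sum2=48
Checksum = sum2·256 + sum1 = 48·256 + 240 = 12528 = 0x30F0.

30F0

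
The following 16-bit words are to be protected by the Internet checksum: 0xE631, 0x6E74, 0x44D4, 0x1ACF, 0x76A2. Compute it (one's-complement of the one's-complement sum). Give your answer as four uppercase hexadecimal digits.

One's-complement addition (fold any carry out of bit 15 back into bit 0):
  0xE631 + 0x6E74 = 0x154A5 → wrap carry → 0x54A6
  0x54A6 + 0x44D4 = 0x0997A
  0x997A + 0x1ACF = 0x0B449
  0xB449 + 0x76A2 = 0x12AEB → wrap carry → 0x2AEC
One's-complement sum = 0x2AEC.
Checksum = ~0x2AEC & 0xFFFF = 0xD513.

D513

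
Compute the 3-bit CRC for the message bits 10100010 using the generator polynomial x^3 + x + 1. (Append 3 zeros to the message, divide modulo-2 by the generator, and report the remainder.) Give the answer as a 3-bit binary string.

Append 3 zeros: 10100010000. Divide by 1011 (XOR where the leading bit is 1):
  pos 0: 1010 XOR 1011 = 0001
  pos 3: 1001 XOR 1011 = 0010
  pos 5: 1000 XOR 1011 = 0011
  pos 7: 1100 XOR 1011 = 0111
Remainder (last 3 bits) = 111. This is the CRC / FCS.

111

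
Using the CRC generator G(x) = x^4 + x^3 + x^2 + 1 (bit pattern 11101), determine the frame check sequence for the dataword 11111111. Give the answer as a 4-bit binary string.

Append 4 zeros: 111111110000. Divide by 11101 (XOR where the leading bit is 1):
  pos 0: 11111 XOR 11101 = 00010
  pos 3: 10111 XOR 11101 = 01010
  pos 4: 10100 XOR 11101 = 01001
  pos 5: 10010 XOR 11101 = 01111
  pos 6: 11110 XOR 11101 = 00011
Remainder (last 4 bits) = 0110. This is the CRC / FCS.

0110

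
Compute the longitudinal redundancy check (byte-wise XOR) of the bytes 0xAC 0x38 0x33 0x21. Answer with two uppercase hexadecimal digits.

86

XOR the bytes together:
  start with 0xAC
  0xAC ⊕ 0x38 = 0x94
  0x94 ⊕ 0x33 = 0xA7
  0xA7 ⊕ 0x21 = 0x86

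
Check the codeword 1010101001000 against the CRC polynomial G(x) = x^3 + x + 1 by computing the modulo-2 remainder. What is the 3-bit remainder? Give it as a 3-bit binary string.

000

Modulo-2 division of 1010101001000 by 1011:
  pos 0: 1010 XOR 1011 = 0001
  pos 3: 1101 XOR 1011 = 0110
  pos 4: 1100 XOR 1011 = 0111
  pos 5: 1110 XOR 1011 = 0101
  pos 6: 1011 XOR 1011 = 0000
Remainder = 000 (zero — the frame passes the CRC check).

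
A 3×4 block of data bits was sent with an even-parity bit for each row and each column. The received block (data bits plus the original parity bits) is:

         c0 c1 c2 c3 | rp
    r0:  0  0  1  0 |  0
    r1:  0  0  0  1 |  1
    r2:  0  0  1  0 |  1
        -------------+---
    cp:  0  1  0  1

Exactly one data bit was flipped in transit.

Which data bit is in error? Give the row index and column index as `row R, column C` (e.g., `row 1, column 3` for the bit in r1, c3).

Recompute each row's even parity and compare to rp:
  r0: data parity 1, sent rp 0 → mismatch
  r1: data parity 1, sent rp 1 → ok
  r2: data parity 1, sent rp 1 → ok
Recompute each column's even parity and compare to cp:
  c0: data parity 0, sent cp 0 → ok
  c1: data parity 0, sent cp 1 → mismatch
  c2: data parity 0, sent cp 0 → ok
  c3: data parity 1, sent cp 1 → ok
Exactly one row (r0) and one column (c1) fail → the flipped bit is at their intersection.

row 0, column 1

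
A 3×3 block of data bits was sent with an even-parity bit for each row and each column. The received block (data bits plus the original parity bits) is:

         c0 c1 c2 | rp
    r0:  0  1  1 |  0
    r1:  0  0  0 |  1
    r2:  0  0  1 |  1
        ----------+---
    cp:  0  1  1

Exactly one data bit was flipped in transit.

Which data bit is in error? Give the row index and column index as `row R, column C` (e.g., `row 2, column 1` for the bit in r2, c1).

row 1, column 2

Recompute each row's even parity and compare to rp:
  r0: data parity 0, sent rp 0 → ok
  r1: data parity 0, sent rp 1 → mismatch
  r2: data parity 1, sent rp 1 → ok
Recompute each column's even parity and compare to cp:
  c0: data parity 0, sent cp 0 → ok
  c1: data parity 1, sent cp 1 → ok
  c2: data parity 0, sent cp 1 → mismatch
Exactly one row (r1) and one column (c2) fail → the flipped bit is at their intersection.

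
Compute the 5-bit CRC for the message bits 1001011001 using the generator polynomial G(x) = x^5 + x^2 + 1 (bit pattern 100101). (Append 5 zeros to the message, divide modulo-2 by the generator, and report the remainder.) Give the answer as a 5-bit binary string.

01000

Append 5 zeros: 100101100100000. Divide by 100101 (XOR where the leading bit is 1):
  pos 0: 100101 XOR 100101 = 000000
  pos 6: 100100 XOR 100101 = 000001
Remainder (last 5 bits) = 01000. This is the CRC / FCS.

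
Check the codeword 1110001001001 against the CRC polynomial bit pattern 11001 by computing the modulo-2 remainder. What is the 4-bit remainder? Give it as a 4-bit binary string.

0010

Modulo-2 division of 1110001001001 by 11001:
  pos 0: 11100 XOR 11001 = 00101
  pos 2: 10101 XOR 11001 = 01100
  pos 3: 11000 XOR 11001 = 00001
  pos 7: 10100 XOR 11001 = 01101
  pos 8: 11011 XOR 11001 = 00010
Remainder = 0010 (nonzero — an error is detected).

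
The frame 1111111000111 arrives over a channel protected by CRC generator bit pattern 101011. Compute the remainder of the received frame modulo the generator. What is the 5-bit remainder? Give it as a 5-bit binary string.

00000

Modulo-2 division of 1111111000111 by 101011:
  pos 0: 111111 XOR 101011 = 010100
  pos 1: 101001 XOR 101011 = 000010
  pos 5: 100001 XOR 101011 = 001010
  pos 7: 101011 XOR 101011 = 000000
Remainder = 00000 (zero — the frame passes the CRC check).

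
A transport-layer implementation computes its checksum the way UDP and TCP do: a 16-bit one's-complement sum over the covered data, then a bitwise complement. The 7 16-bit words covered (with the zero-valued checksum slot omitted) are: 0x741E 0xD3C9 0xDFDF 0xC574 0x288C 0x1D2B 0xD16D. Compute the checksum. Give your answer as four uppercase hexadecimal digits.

One's-complement addition (fold any carry out of bit 15 back into bit 0):
  0x741E + 0xD3C9 = 0x147E7 → wrap carry → 0x47E8
  0x47E8 + 0xDFDF = 0x127C7 → wrap carry → 0x27C8
  0x27C8 + 0xC574 = 0x0ED3C
  0xED3C + 0x288C = 0x115C8 → wrap carry → 0x15C9
  0x15C9 + 0x1D2B = 0x032F4
  0x32F4 + 0xD16D = 0x10461 → wrap carry → 0x0462
One's-complement sum = 0x0462.
Checksum = ~0x0462 & 0xFFFF = 0xFB9D.

FB9D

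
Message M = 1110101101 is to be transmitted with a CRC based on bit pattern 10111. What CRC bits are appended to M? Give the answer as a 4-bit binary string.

1011

Append 4 zeros: 11101011010000. Divide by 10111 (XOR where the leading bit is 1):
  pos 0: 11101 XOR 10111 = 01010
  pos 1: 10100 XOR 10111 = 00011
  pos 4: 11110 XOR 10111 = 01001
  pos 5: 10011 XOR 10111 = 00100
  pos 7: 10000 XOR 10111 = 00111
  pos 9: 11100 XOR 10111 = 01011
Remainder (last 4 bits) = 1011. This is the CRC / FCS.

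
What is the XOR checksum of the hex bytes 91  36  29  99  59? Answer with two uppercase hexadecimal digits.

4E

XOR the bytes together:
  start with 0x91
  0x91 ⊕ 0x36 = 0xA7
  0xA7 ⊕ 0x29 = 0x8E
  0x8E ⊕ 0x99 = 0x17
  0x17 ⊕ 0x59 = 0x4E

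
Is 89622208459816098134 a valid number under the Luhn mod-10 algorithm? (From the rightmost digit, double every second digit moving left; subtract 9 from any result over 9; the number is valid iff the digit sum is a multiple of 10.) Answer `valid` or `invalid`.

valid

From the right, keep odd positions and double even positions (subtract 9 from any doubled value over 9):
  doubled (positions 2,4,...): 6 7 0 2 9 8 0 4 3 7 → sum 46
  kept (positions 1,3,...): 4 1 9 6 8 5 8 2 2 9 → sum 54
Total = 100.
100 mod 10 = 0, so the number is valid.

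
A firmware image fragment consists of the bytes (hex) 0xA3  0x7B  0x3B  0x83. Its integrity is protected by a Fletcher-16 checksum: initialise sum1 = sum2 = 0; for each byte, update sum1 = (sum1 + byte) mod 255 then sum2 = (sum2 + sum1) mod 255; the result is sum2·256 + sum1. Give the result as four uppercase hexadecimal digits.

Running sums (mod 255):
  after byte 0 (0xA3): sum1=163, sum2=163
  after byte 1 (0x7B): sum1=31, sum2=194
  after byte 2 (0x3B): sum1=90, sum2=29
  after byte 3 (0x83): sum1=221, sum2=250
Checksum = sum2·256 + sum1 = 250·256 + 221 = 64221 = 0xFADD.

FADD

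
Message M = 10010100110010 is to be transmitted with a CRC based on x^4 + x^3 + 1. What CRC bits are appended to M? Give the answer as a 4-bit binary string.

1011

Append 4 zeros: 100101001100100000. Divide by 11001 (XOR where the leading bit is 1):
  pos 0: 10010 XOR 11001 = 01011
  pos 1: 10111 XOR 11001 = 01110
  pos 2: 11100 XOR 11001 = 00101
  pos 4: 10101 XOR 11001 = 01100
  pos 5: 11001 XOR 11001 = 00000
  pos 12: 10000 XOR 11001 = 01001
  pos 13: 10010 XOR 11001 = 01011
Remainder (last 4 bits) = 1011. This is the CRC / FCS.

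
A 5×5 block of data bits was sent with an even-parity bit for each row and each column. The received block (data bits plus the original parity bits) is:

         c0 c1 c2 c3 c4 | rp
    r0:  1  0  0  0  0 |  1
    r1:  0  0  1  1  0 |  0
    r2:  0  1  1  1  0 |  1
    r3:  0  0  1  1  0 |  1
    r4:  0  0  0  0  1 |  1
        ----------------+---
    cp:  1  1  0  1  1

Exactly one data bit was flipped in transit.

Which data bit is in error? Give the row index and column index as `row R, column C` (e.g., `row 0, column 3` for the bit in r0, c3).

row 3, column 2

Recompute each row's even parity and compare to rp:
  r0: data parity 1, sent rp 1 → ok
  r1: data parity 0, sent rp 0 → ok
  r2: data parity 1, sent rp 1 → ok
  r3: data parity 0, sent rp 1 → mismatch
  r4: data parity 1, sent rp 1 → ok
Recompute each column's even parity and compare to cp:
  c0: data parity 1, sent cp 1 → ok
  c1: data parity 1, sent cp 1 → ok
  c2: data parity 1, sent cp 0 → mismatch
  c3: data parity 1, sent cp 1 → ok
  c4: data parity 1, sent cp 1 → ok
Exactly one row (r3) and one column (c2) fail → the flipped bit is at their intersection.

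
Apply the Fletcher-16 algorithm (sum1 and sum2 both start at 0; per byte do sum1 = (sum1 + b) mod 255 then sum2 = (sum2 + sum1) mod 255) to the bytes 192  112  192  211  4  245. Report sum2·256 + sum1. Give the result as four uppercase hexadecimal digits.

33BF

Running sums (mod 255):
  after byte 0 (192): sum1=192, sum2=192
  after byte 1 (112): sum1=49, sum2=241
  after byte 2 (192): sum1=241, sum2=227
  after byte 3 (211): sum1=197, sum2=169
  after byte 4 (4): sum1=201, sum2=115
  after byte 5 (245): sum1=191, sum2=51
Checksum = sum2·256 + sum1 = 51·256 + 191 = 13247 = 0x33BF.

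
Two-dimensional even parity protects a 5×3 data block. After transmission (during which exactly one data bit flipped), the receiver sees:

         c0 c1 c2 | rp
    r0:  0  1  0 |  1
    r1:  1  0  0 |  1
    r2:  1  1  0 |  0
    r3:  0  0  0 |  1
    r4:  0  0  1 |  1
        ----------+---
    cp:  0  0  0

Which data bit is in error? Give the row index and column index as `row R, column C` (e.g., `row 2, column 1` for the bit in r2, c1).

row 3, column 2

Recompute each row's even parity and compare to rp:
  r0: data parity 1, sent rp 1 → ok
  r1: data parity 1, sent rp 1 → ok
  r2: data parity 0, sent rp 0 → ok
  r3: data parity 0, sent rp 1 → mismatch
  r4: data parity 1, sent rp 1 → ok
Recompute each column's even parity and compare to cp:
  c0: data parity 0, sent cp 0 → ok
  c1: data parity 0, sent cp 0 → ok
  c2: data parity 1, sent cp 0 → mismatch
Exactly one row (r3) and one column (c2) fail → the flipped bit is at their intersection.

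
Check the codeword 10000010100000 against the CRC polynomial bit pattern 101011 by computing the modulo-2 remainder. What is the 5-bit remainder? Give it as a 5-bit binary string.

Modulo-2 division of 10000010100000 by 101011:
  pos 0: 100000 XOR 101011 = 001011
  pos 2: 101110 XOR 101011 = 000101
  pos 5: 101100 XOR 101011 = 000111
  pos 8: 111000 XOR 101011 = 010011
Remainder = 10011 (nonzero — an error is detected).

10011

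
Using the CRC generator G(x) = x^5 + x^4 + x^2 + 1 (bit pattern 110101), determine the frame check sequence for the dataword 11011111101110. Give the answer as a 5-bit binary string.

01101

Append 5 zeros: 1101111110111000000. Divide by 110101 (XOR where the leading bit is 1):
  pos 0: 110111 XOR 110101 = 000010
  pos 4: 101110 XOR 110101 = 011011
  pos 5: 110111 XOR 110101 = 000010
  pos 9: 101100 XOR 110101 = 011001
  pos 10: 110010 XOR 110101 = 000111
  pos 13: 111000 XOR 110101 = 001101
Remainder (last 5 bits) = 01101. This is the CRC / FCS.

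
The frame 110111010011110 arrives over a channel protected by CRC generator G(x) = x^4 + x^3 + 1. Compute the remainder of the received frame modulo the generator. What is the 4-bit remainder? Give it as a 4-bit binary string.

Modulo-2 division of 110111010011110 by 11001:
  pos 0: 11011 XOR 11001 = 00010
  pos 3: 10101 XOR 11001 = 01100
  pos 4: 11000 XOR 11001 = 00001
  pos 8: 10111 XOR 11001 = 01110
  pos 9: 11101 XOR 11001 = 00100
Remainder = 1000 (nonzero — an error is detected).

1000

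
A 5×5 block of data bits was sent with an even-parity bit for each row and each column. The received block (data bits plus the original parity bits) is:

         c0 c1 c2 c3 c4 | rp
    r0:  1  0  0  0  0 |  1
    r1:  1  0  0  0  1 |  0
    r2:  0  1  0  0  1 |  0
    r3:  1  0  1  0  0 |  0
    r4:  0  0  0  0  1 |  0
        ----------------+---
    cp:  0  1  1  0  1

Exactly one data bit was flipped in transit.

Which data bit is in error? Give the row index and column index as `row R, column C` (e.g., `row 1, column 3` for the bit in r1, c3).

row 4, column 0

Recompute each row's even parity and compare to rp:
  r0: data parity 1, sent rp 1 → ok
  r1: data parity 0, sent rp 0 → ok
  r2: data parity 0, sent rp 0 → ok
  r3: data parity 0, sent rp 0 → ok
  r4: data parity 1, sent rp 0 → mismatch
Recompute each column's even parity and compare to cp:
  c0: data parity 1, sent cp 0 → mismatch
  c1: data parity 1, sent cp 1 → ok
  c2: data parity 1, sent cp 1 → ok
  c3: data parity 0, sent cp 0 → ok
  c4: data parity 1, sent cp 1 → ok
Exactly one row (r4) and one column (c0) fail → the flipped bit is at their intersection.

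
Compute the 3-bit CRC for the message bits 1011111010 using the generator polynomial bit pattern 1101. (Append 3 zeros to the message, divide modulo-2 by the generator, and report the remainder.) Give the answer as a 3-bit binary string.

Append 3 zeros: 1011111010000. Divide by 1101 (XOR where the leading bit is 1):
  pos 0: 1011 XOR 1101 = 0110
  pos 1: 1101 XOR 1101 = 0000
  pos 5: 1101 XOR 1101 = 0000
Remainder (last 3 bits) = 000. This is the CRC / FCS.

000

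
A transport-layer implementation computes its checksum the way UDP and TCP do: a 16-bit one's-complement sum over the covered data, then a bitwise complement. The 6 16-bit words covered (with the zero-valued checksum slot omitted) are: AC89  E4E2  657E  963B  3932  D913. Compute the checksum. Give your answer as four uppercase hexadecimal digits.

6093

One's-complement addition (fold any carry out of bit 15 back into bit 0):
  0xAC89 + 0xE4E2 = 0x1916B → wrap carry → 0x916C
  0x916C + 0x657E = 0x0F6EA
  0xF6EA + 0x963B = 0x18D25 → wrap carry → 0x8D26
  0x8D26 + 0x3932 = 0x0C658
  0xC658 + 0xD913 = 0x19F6B → wrap carry → 0x9F6C
One's-complement sum = 0x9F6C.
Checksum = ~0x9F6C & 0xFFFF = 0x6093.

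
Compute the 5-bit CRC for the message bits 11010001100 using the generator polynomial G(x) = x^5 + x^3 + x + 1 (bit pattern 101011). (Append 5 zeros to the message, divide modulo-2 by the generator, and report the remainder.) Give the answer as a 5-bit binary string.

Append 5 zeros: 1101000110000000. Divide by 101011 (XOR where the leading bit is 1):
  pos 0: 110100 XOR 101011 = 011111
  pos 1: 111110 XOR 101011 = 010101
  pos 2: 101011 XOR 101011 = 000000
  pos 8: 100000 XOR 101011 = 001011
  pos 10: 101100 XOR 101011 = 000111
Remainder (last 5 bits) = 00111. This is the CRC / FCS.

00111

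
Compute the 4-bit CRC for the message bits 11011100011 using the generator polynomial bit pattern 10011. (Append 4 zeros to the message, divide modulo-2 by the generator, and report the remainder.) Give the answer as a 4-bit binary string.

0010

Append 4 zeros: 110111000110000. Divide by 10011 (XOR where the leading bit is 1):
  pos 0: 11011 XOR 10011 = 01000
  pos 1: 10001 XOR 10011 = 00010
  pos 4: 10000 XOR 10011 = 00011
  pos 7: 11110 XOR 10011 = 01101
  pos 8: 11010 XOR 10011 = 01001
  pos 9: 10010 XOR 10011 = 00001
Remainder (last 4 bits) = 0010. This is the CRC / FCS.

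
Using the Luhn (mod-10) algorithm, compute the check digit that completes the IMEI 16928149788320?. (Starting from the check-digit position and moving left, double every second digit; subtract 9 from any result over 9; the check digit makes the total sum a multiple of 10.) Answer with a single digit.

Partial digits right→left: 0 2 3 8 8 7 9 4 1 8 2 9 6 1
Double every second digit counting from the check-digit position (so the 1st, 3rd, 5th, ... of the partial from the right).
  doubled (with −9 where >9): 0 6 7 9 2 4 3 → sum 31
  kept as-is: 2 8 7 4 8 9 1 → sum 39
Total = 31 + 39 = 70.
Check digit = (10 − (70 mod 10)) mod 10 = 0.

0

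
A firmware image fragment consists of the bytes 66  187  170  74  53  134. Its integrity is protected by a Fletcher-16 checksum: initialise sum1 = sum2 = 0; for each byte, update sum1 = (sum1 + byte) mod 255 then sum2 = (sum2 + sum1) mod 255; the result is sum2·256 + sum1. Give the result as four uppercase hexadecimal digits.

Running sums (mod 255):
  after byte 0 (66): sum1=66, sum2=66
  after byte 1 (187): sum1=253, sum2=64
  after byte 2 (170): sum1=168, sum2=232
  after byte 3 (74): sum1=242, sum2=219
  after byte 4 (53): sum1=40, sum2=4
  after byte 5 (134): sum1=174, sum2=178
Checksum = sum2·256 + sum1 = 178·256 + 174 = 45742 = 0xB2AE.

B2AE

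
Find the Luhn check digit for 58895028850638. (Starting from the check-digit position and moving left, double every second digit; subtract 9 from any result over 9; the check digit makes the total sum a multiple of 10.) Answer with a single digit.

Partial digits right→left: 8 3 6 0 5 8 8 2 0 5 9 8 8 5
Double every second digit counting from the check-digit position (so the 1st, 3rd, 5th, ... of the partial from the right).
  doubled (with −9 where >9): 7 3 1 7 0 9 7 → sum 34
  kept as-is: 3 0 8 2 5 8 5 → sum 31
Total = 34 + 31 = 65.
Check digit = (10 − (65 mod 10)) mod 10 = 5.

5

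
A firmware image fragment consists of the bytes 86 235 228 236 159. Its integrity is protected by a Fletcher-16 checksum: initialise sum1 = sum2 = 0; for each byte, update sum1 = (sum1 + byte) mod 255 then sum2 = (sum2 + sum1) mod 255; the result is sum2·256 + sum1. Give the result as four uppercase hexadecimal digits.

Running sums (mod 255):
  after byte 0 (86): sum1=86, sum2=86
  after byte 1 (235): sum1=66, sum2=152
  after byte 2 (228): sum1=39, sum2=191
  after byte 3 (236): sum1=20, sum2=211
  after byte 4 (159): sum1=179, sum2=135
Checksum = sum2·256 + sum1 = 135·256 + 179 = 34739 = 0x87B3.

87B3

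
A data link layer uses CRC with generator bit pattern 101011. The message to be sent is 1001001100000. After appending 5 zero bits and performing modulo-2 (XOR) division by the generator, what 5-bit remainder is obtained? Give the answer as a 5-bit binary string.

Append 5 zeros: 100100110000000000. Divide by 101011 (XOR where the leading bit is 1):
  pos 0: 100100 XOR 101011 = 001111
  pos 2: 111111 XOR 101011 = 010100
  pos 3: 101000 XOR 101011 = 000011
  pos 7: 110000 XOR 101011 = 011011
  pos 8: 110110 XOR 101011 = 011101
  pos 9: 111010 XOR 101011 = 010001
  pos 10: 100010 XOR 101011 = 001001
  pos 12: 100100 XOR 101011 = 001111
Remainder (last 5 bits) = 01111. This is the CRC / FCS.

01111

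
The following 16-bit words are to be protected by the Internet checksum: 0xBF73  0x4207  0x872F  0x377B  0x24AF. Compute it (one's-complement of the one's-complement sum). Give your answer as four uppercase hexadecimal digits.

One's-complement addition (fold any carry out of bit 15 back into bit 0):
  0xBF73 + 0x4207 = 0x1017A → wrap carry → 0x017B
  0x017B + 0x872F = 0x088AA
  0x88AA + 0x377B = 0x0C025
  0xC025 + 0x24AF = 0x0E4D4
One's-complement sum = 0xE4D4.
Checksum = ~0xE4D4 & 0xFFFF = 0x1B2B.

1B2B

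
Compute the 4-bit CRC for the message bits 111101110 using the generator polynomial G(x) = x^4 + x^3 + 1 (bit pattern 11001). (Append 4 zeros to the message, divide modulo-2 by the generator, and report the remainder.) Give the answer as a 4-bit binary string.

Append 4 zeros: 1111011100000. Divide by 11001 (XOR where the leading bit is 1):
  pos 0: 11110 XOR 11001 = 00111
  pos 2: 11111 XOR 11001 = 00110
  pos 4: 11010 XOR 11001 = 00011
  pos 7: 11000 XOR 11001 = 00001
Remainder (last 4 bits) = 0010. This is the CRC / FCS.

0010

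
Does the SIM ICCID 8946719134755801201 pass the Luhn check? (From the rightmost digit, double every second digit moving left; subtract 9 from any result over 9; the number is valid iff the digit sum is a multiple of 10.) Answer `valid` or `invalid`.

From the right, keep odd positions and double even positions (subtract 9 from any doubled value over 9):
  doubled (positions 2,4,...): 0 2 7 1 8 2 2 3 9 → sum 34
  kept (positions 1,3,...): 1 2 0 5 7 3 9 7 4 8 → sum 46
Total = 80.
80 mod 10 = 0, so the number is valid.

valid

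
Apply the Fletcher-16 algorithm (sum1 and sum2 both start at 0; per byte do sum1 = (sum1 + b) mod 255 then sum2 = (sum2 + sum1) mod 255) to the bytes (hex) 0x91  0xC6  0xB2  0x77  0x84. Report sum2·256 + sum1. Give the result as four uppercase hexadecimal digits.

Running sums (mod 255):
  after byte 0 (0x91): sum1=145, sum2=145
  after byte 1 (0xC6): sum1=88, sum2=233
  after byte 2 (0xB2): sum1=11, sum2=244
  after byte 3 (0x77): sum1=130, sum2=119
  after byte 4 (0x84): sum1=7, sum2=126
Checksum = sum2·256 + sum1 = 126·256 + 7 = 32263 = 0x7E07.

7E07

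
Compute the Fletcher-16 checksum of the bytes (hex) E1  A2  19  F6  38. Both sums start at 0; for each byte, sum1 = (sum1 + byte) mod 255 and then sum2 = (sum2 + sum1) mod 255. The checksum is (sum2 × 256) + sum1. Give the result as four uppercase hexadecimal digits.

Running sums (mod 255):
  after byte 0 (E1): sum1=225, sum2=225
  after byte 1 (A2): sum1=132, sum2=102
  after byte 2 (19): sum1=157, sum2=4
  after byte 3 (F6): sum1=148, sum2=152
  after byte 4 (38): sum1=204, sum2=101
Checksum = sum2·256 + sum1 = 101·256 + 204 = 26060 = 0x65CC.

65CC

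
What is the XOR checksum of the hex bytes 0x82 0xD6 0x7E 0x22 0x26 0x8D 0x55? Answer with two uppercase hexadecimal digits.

XOR the bytes together:
  start with 0x82
  0x82 ⊕ 0xD6 = 0x54
  0x54 ⊕ 0x7E = 0x2A
  0x2A ⊕ 0x22 = 0x08
  0x08 ⊕ 0x26 = 0x2E
  0x2E ⊕ 0x8D = 0xA3
  0xA3 ⊕ 0x55 = 0xF6

F6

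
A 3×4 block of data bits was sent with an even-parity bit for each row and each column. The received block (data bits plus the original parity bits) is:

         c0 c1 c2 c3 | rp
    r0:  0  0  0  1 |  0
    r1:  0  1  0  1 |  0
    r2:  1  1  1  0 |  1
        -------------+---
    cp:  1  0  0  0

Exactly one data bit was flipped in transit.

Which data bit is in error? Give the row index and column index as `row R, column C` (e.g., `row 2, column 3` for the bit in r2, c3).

Recompute each row's even parity and compare to rp:
  r0: data parity 1, sent rp 0 → mismatch
  r1: data parity 0, sent rp 0 → ok
  r2: data parity 1, sent rp 1 → ok
Recompute each column's even parity and compare to cp:
  c0: data parity 1, sent cp 1 → ok
  c1: data parity 0, sent cp 0 → ok
  c2: data parity 1, sent cp 0 → mismatch
  c3: data parity 0, sent cp 0 → ok
Exactly one row (r0) and one column (c2) fail → the flipped bit is at their intersection.

row 0, column 2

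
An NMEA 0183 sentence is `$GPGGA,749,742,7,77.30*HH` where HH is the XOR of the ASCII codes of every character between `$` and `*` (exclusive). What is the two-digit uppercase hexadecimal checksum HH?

XOR the ASCII codes of the payload characters:
  'G' = 0x47 → acc = 0x47
  'P' = 0x50 → acc = 0x17
  'G' = 0x47 → acc = 0x50
  'G' = 0x47 → acc = 0x17
  'A' = 0x41 → acc = 0x56
  ',' = 0x2C → acc = 0x7A
  '7' = 0x37 → acc = 0x4D
  '4' = 0x34 → acc = 0x79
  '9' = 0x39 → acc = 0x40
  ',' = 0x2C → acc = 0x6C
  '7' = 0x37 → acc = 0x5B
  '4' = 0x34 → acc = 0x6F
  '2' = 0x32 → acc = 0x5D
  ',' = 0x2C → acc = 0x71
  '7' = 0x37 → acc = 0x46
  ',' = 0x2C → acc = 0x6A
  '7' = 0x37 → acc = 0x5D
  '7' = 0x37 → acc = 0x6A
  '.' = 0x2E → acc = 0x44
  '3' = 0x33 → acc = 0x77
  '0' = 0x30 → acc = 0x47
Checksum = 0x47.

47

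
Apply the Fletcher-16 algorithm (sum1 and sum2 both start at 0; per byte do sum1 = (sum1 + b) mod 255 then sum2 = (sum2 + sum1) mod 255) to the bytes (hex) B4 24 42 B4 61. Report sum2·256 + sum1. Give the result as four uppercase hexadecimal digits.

A931

Running sums (mod 255):
  after byte 0 (B4): sum1=180, sum2=180
  after byte 1 (24): sum1=216, sum2=141
  after byte 2 (42): sum1=27, sum2=168
  after byte 3 (B4): sum1=207, sum2=120
  after byte 4 (61): sum1=49, sum2=169
Checksum = sum2·256 + sum1 = 169·256 + 49 = 43313 = 0xA931.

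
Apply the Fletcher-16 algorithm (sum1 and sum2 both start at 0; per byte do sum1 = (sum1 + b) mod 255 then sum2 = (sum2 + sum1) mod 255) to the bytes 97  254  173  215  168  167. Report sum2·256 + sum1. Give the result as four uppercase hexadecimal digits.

7A36

Running sums (mod 255):
  after byte 0 (97): sum1=97, sum2=97
  after byte 1 (254): sum1=96, sum2=193
  after byte 2 (173): sum1=14, sum2=207
  after byte 3 (215): sum1=229, sum2=181
  after byte 4 (168): sum1=142, sum2=68
  after byte 5 (167): sum1=54, sum2=122
Checksum = sum2·256 + sum1 = 122·256 + 54 = 31286 = 0x7A36.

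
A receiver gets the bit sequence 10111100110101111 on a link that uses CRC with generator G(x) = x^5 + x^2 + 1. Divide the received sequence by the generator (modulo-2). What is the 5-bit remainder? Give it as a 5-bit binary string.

Modulo-2 division of 10111100110101111 by 100101:
  pos 0: 101111 XOR 100101 = 001010
  pos 2: 101000 XOR 100101 = 001101
  pos 4: 110111 XOR 100101 = 010010
  pos 5: 100100 XOR 100101 = 000001
  pos 10: 110111 XOR 100101 = 010010
  pos 11: 100101 XOR 100101 = 000000
Remainder = 00000 (zero — the frame passes the CRC check).

00000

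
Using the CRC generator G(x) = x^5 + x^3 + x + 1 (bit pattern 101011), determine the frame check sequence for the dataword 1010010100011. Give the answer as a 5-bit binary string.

10001

Append 5 zeros: 101001010001100000. Divide by 101011 (XOR where the leading bit is 1):
  pos 0: 101001 XOR 101011 = 000010
  pos 4: 100100 XOR 101011 = 001111
  pos 6: 111101 XOR 101011 = 010110
  pos 7: 101101 XOR 101011 = 000110
  pos 10: 110000 XOR 101011 = 011011
  pos 11: 110110 XOR 101011 = 011101
  pos 12: 111010 XOR 101011 = 010001
Remainder (last 5 bits) = 10001. This is the CRC / FCS.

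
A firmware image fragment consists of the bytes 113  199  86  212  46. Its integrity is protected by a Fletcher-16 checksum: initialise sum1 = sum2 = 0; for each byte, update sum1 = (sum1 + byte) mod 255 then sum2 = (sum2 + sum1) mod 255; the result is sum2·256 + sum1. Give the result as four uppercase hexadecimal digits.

Running sums (mod 255):
  after byte 0 (113): sum1=113, sum2=113
  after byte 1 (199): sum1=57, sum2=170
  after byte 2 (86): sum1=143, sum2=58
  after byte 3 (212): sum1=100, sum2=158
  after byte 4 (46): sum1=146, sum2=49
Checksum = sum2·256 + sum1 = 49·256 + 146 = 12690 = 0x3192.

3192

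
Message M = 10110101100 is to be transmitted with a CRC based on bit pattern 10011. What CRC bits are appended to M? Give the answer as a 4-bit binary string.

0101

Append 4 zeros: 101101011000000. Divide by 10011 (XOR where the leading bit is 1):
  pos 0: 10110 XOR 10011 = 00101
  pos 2: 10110 XOR 10011 = 00101
  pos 4: 10111 XOR 10011 = 00100
  pos 6: 10000 XOR 10011 = 00011
  pos 9: 11000 XOR 10011 = 01011
  pos 10: 10110 XOR 10011 = 00101
Remainder (last 4 bits) = 0101. This is the CRC / FCS.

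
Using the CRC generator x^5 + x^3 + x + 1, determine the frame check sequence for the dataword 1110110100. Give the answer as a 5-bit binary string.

11000

Append 5 zeros: 111011010000000. Divide by 101011 (XOR where the leading bit is 1):
  pos 0: 111011 XOR 101011 = 010000
  pos 1: 100000 XOR 101011 = 001011
  pos 3: 101110 XOR 101011 = 000101
  pos 6: 101000 XOR 101011 = 000011
Remainder (last 5 bits) = 11000. This is the CRC / FCS.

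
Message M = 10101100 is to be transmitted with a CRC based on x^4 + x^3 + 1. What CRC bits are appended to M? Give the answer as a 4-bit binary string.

Append 4 zeros: 101011000000. Divide by 11001 (XOR where the leading bit is 1):
  pos 0: 10101 XOR 11001 = 01100
  pos 1: 11001 XOR 11001 = 00000
Remainder (last 4 bits) = 0000. This is the CRC / FCS.

0000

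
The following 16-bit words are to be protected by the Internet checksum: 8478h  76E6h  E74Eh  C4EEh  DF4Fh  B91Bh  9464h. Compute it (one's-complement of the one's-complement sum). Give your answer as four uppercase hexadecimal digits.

One's-complement addition (fold any carry out of bit 15 back into bit 0):
  0x8478 + 0x76E6 = 0x0FB5E
  0xFB5E + 0xE74E = 0x1E2AC → wrap carry → 0xE2AD
  0xE2AD + 0xC4EE = 0x1A79B → wrap carry → 0xA79C
  0xA79C + 0xDF4F = 0x186EB → wrap carry → 0x86EC
  0x86EC + 0xB91B = 0x14007 → wrap carry → 0x4008
  0x4008 + 0x9464 = 0x0D46C
One's-complement sum = 0xD46C.
Checksum = ~0xD46C & 0xFFFF = 0x2B93.

2B93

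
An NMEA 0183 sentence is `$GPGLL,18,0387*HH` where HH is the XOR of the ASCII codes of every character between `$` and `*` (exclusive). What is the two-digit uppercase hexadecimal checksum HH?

55

XOR the ASCII codes of the payload characters:
  'G' = 0x47 → acc = 0x47
  'P' = 0x50 → acc = 0x17
  'G' = 0x47 → acc = 0x50
  'L' = 0x4C → acc = 0x1C
  'L' = 0x4C → acc = 0x50
  ',' = 0x2C → acc = 0x7C
  '1' = 0x31 → acc = 0x4D
  '8' = 0x38 → acc = 0x75
  ',' = 0x2C → acc = 0x59
  '0' = 0x30 → acc = 0x69
  '3' = 0x33 → acc = 0x5A
  '8' = 0x38 → acc = 0x62
  '7' = 0x37 → acc = 0x55
Checksum = 0x55.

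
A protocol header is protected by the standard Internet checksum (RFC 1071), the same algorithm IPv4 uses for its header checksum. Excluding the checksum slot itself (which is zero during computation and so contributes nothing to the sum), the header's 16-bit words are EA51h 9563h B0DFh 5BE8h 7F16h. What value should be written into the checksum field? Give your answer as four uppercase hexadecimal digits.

F46B

One's-complement addition (fold any carry out of bit 15 back into bit 0):
  0xEA51 + 0x9563 = 0x17FB4 → wrap carry → 0x7FB5
  0x7FB5 + 0xB0DF = 0x13094 → wrap carry → 0x3095
  0x3095 + 0x5BE8 = 0x08C7D
  0x8C7D + 0x7F16 = 0x10B93 → wrap carry → 0x0B94
One's-complement sum = 0x0B94.
Checksum = ~0x0B94 & 0xFFFF = 0xF46B.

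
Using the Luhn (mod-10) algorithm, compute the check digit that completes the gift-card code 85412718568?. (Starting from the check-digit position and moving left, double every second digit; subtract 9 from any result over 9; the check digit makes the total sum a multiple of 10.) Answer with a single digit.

4

Partial digits right→left: 8 6 5 8 1 7 2 1 4 5 8
Double every second digit counting from the check-digit position (so the 1st, 3rd, 5th, ... of the partial from the right).
  doubled (with −9 where >9): 7 1 2 4 8 7 → sum 29
  kept as-is: 6 8 7 1 5 → sum 27
Total = 29 + 27 = 56.
Check digit = (10 − (56 mod 10)) mod 10 = 4.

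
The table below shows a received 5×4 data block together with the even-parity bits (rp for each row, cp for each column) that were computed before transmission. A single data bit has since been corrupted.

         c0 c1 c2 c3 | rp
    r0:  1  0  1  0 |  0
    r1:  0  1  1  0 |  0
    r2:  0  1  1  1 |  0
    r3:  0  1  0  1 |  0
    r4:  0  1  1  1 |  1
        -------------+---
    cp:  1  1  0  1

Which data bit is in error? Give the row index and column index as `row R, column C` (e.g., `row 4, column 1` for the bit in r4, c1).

row 2, column 1

Recompute each row's even parity and compare to rp:
  r0: data parity 0, sent rp 0 → ok
  r1: data parity 0, sent rp 0 → ok
  r2: data parity 1, sent rp 0 → mismatch
  r3: data parity 0, sent rp 0 → ok
  r4: data parity 1, sent rp 1 → ok
Recompute each column's even parity and compare to cp:
  c0: data parity 1, sent cp 1 → ok
  c1: data parity 0, sent cp 1 → mismatch
  c2: data parity 0, sent cp 0 → ok
  c3: data parity 1, sent cp 1 → ok
Exactly one row (r2) and one column (c1) fail → the flipped bit is at their intersection.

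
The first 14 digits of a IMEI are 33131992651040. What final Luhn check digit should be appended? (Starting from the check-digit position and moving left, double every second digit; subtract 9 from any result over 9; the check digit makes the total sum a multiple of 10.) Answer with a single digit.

9

Partial digits right→left: 0 4 0 1 5 6 2 9 9 1 3 1 3 3
Double every second digit counting from the check-digit position (so the 1st, 3rd, 5th, ... of the partial from the right).
  doubled (with −9 where >9): 0 0 1 4 9 6 6 → sum 26
  kept as-is: 4 1 6 9 1 1 3 → sum 25
Total = 26 + 25 = 51.
Check digit = (10 − (51 mod 10)) mod 10 = 9.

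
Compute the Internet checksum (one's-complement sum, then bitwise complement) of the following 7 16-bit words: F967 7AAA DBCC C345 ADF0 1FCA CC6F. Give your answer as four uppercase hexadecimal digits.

52B0

One's-complement addition (fold any carry out of bit 15 back into bit 0):
  0xF967 + 0x7AAA = 0x17411 → wrap carry → 0x7412
  0x7412 + 0xDBCC = 0x14FDE → wrap carry → 0x4FDF
  0x4FDF + 0xC345 = 0x11324 → wrap carry → 0x1325
  0x1325 + 0xADF0 = 0x0C115
  0xC115 + 0x1FCA = 0x0E0DF
  0xE0DF + 0xCC6F = 0x1AD4E → wrap carry → 0xAD4F
One's-complement sum = 0xAD4F.
Checksum = ~0xAD4F & 0xFFFF = 0x52B0.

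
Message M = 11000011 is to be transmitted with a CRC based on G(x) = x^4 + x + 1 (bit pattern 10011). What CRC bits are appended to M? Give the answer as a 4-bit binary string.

Append 4 zeros: 110000110000. Divide by 10011 (XOR where the leading bit is 1):
  pos 0: 11000 XOR 10011 = 01011
  pos 1: 10110 XOR 10011 = 00101
  pos 3: 10111 XOR 10011 = 00100
  pos 5: 10000 XOR 10011 = 00011
Remainder (last 4 bits) = 1100. This is the CRC / FCS.

1100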